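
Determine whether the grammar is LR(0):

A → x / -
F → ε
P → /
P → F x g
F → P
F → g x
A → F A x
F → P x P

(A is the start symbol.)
Augment with A' → A and build the canonical LR(0) collection (I0 = CLOSURE({[A' → . A]}), then GOTO on every symbol after a dot until no new states appear). It has 18 states:
  I0: { [A → . F A x], [A → . x / -], [A' → . A], [F → . P x P], [F → . P], [F → . g x], [F → .], [P → . /], [P → . F x g] }  — shift, reduce
  I1: { [P → / .] }  — reduce
  I2: { [A' → A .] }  — accept
  I3: { [A → . F A x], [A → . x / -], [A → F . A x], [F → . P x P], [F → . P], [F → . g x], [F → .], [P → . /], [P → . F x g], [P → F . x g] }  — shift, reduce
  I4: { [F → P . x P], [F → P .] }  — shift, reduce
  I5: { [F → g . x] }  — shift
  I6: { [A → x . / -] }  — shift
  I7: { [A → x / . -] }  — shift
  I8: { [A → x / - .] }  — reduce
  I9: { [F → g x .] }  — reduce
  I10: { [F → . P x P], [F → . P], [F → . g x], [F → .], [F → P x . P], [P → . /], [P → . F x g] }  — shift, reduce
  I11: { [P → F . x g] }  — shift
  I12: { [F → P . x P], [F → P .], [F → P x P .] }  — shift, 2 reduces
  I13: { [P → F x . g] }  — shift
  I14: { [P → F x g .] }  — reduce
  I15: { [A → F A . x] }  — shift
  I16: { [A → x . / -], [P → F x . g] }  — shift
  I17: { [A → F A x .] }  — reduce

Conflict in state I0:
  Shift-reduce conflict between [F → .] and [A → . x / -]
So the grammar is NOT LR(0).

Answer: No. Shift-reduce conflict between [F → .] and [A → . x / -]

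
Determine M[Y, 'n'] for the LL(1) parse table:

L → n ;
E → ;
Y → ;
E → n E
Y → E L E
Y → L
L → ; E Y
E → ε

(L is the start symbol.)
To find M[Y, 'n'], we find productions for Y where 'n' is in the predict set (PREDICT(N → α) = (FIRST(α) \ {ε}) ∪ (FOLLOW(N) if α ⇒* ε)).

Relevant sets:
  FIRST(E) = { ';', 'n', ε }
  FIRST(L) = { ';', 'n' }

Y → ;: PREDICT = { ';' }
Y → E L E: PREDICT = { ';', 'n' }
  'n' is in predict set, so this production goes in M[Y, 'n']
Y → L: PREDICT = { ';', 'n' }
  'n' is in predict set, so this production goes in M[Y, 'n']

M[Y, 'n'] = Y → E L E, Y → L  (a multiply-defined cell — the grammar is not LL(1))

Answer: Y → E L E, Y → L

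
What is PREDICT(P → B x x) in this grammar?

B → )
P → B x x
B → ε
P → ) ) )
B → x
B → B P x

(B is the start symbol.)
PREDICT(P → B x x) = (FIRST(RHS) \ {ε}) ∪ (FOLLOW(P) if ε ∈ FIRST(RHS), i.e. RHS ⇒* ε)
FIRST(B) = { ')', 'x', ε }
FIRST(B x x) = { ')', 'x' }
ε ∉ FIRST(B x x), so FOLLOW(P) is not added.
PREDICT(P → B x x) = { ')', 'x' }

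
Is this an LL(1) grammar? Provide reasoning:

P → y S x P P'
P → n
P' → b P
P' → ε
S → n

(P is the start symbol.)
Relevant sets:
  FOLLOW(P') = { $, 'b' }

For P:
  PREDICT(P → y S x P P') = { 'y' }
  PREDICT(P → n) = { 'n' }
For P':
  PREDICT(P' → b P) = { 'b' }
  PREDICT(P' → ε) = { $, 'b' }
S has a single production, so nothing to check there.

Conflict found: Predict set conflict for P': { 'b' }
The grammar is NOT LL(1).

Answer: No. Predict set conflict for P': { 'b' }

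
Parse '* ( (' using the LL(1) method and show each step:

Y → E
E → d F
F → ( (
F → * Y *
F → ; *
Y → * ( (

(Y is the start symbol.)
LL(1) parsing maintains a stack (initially the start symbol over $) and the input. At each step: if the stack top is a terminal, match it against the current input token; if it is a non-terminal N, replace it with the RHS of M[N, lookahead] (the unique production whose predict set contains the lookahead).

Stack is shown with the top on the left.

Stack    Input    Action
------------------------
Y $      * ( ( $  output Y → * ( (
* ( ( $  * ( ( $  match '*'
( ( $    ( ( $    match '('
( $      ( $      match '('
$        $        accept

The string is accepted.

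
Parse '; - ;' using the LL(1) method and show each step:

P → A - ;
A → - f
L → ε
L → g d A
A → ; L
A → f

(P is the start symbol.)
Stack is shown with the top on the left.

Stack      Input    Action
--------------------------
P $        ; - ; $  output P → A - ;
A - ; $    ; - ; $  output A → ; L
; L - ; $  ; - ; $  match ';'
L - ; $    - ; $    output L → ε
- ; $      - ; $    match '-'
; $        ; $      match ';'
$          $        accept

The string is accepted.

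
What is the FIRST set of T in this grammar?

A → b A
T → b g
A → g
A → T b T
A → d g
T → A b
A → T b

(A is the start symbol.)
{ 'b', 'd', 'g' }

To compute FIRST(T), examine every production with T on the left-hand side, reading each right-hand side left to right until a non-nullable symbol is reached.

FIRST sets of the other non-terminals involved (by the same procedure, iterated to a fixed point):
  FIRST(A) = { 'b', 'd', 'g' }

From T → b g:
  - b is a terminal: add 'b' and stop
From T → A b:
  - A is a non-terminal: add FIRST(A) \ {ε} = { 'b', 'd', 'g' }
    A is not nullable, so stop

Collecting: FIRST(T) = { 'b', 'd', 'g' }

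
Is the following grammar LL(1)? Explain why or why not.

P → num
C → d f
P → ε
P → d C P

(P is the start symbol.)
Yes, the grammar is LL(1).

A grammar is LL(1) if for each non-terminal N with multiple productions, the predict sets of those productions are pairwise disjoint, where PREDICT(N → α) = (FIRST(α) \ {ε}) ∪ (FOLLOW(N) if α ⇒* ε).

Relevant sets:
  FOLLOW(P) = { $ }

For P:
  PREDICT(P → num) = { 'num' }
  PREDICT(P → ε) = { $ }
  PREDICT(P → d C P) = { 'd' }
C has a single production, so nothing to check there.

All predict sets are disjoint. The grammar IS LL(1).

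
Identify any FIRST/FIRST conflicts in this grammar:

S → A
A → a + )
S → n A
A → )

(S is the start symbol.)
No FIRST/FIRST conflicts.

A FIRST/FIRST conflict occurs when two productions N → α and N → β for the same non-terminal have FIRST(α) ∩ FIRST(β) ≠ ∅ (with ε ∈ FIRST of a nullable right-hand side, so two nullable alternatives also conflict).

FIRST sets of the non-terminals at (or reachable through a nullable prefix from) the front of some alternative:
  FIRST(A) = { ')', 'a' }

Productions for S:
  S → A: FIRST = { ')', 'a' }
  S → n A: FIRST = { 'n' }
Productions for A:
  A → a + ): FIRST = { 'a' }
  A → ): FIRST = { ')' }

All alternatives of each non-terminal have pairwise disjoint FIRST sets.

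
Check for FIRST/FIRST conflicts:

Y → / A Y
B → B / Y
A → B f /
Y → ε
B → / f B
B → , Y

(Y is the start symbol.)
Yes. B → B '/' Y / B → '/' f B on { '/' }; B → B '/' Y / B → ',' Y on { ',' }

A FIRST/FIRST conflict occurs when two productions N → α and N → β for the same non-terminal have FIRST(α) ∩ FIRST(β) ≠ ∅ (with ε ∈ FIRST of a nullable right-hand side, so two nullable alternatives also conflict).

FIRST sets of the non-terminals at (or reachable through a nullable prefix from) the front of some alternative:
  FIRST(B) = { ',', '/' }

Productions for Y:
  Y → / A Y: FIRST = { '/' }
  Y → ε: FIRST = { ε }
Productions for B:
  B → B / Y: FIRST = { ',', '/' }
  B → / f B: FIRST = { '/' }
  B → , Y: FIRST = { ',' }
A has only one production, so no FIRST/FIRST conflict is possible there.

Conflict for B: B → B / Y and B → / f B
  Overlap: { '/' }
Conflict for B: B → B / Y and B → , Y
  Overlap: { ',' }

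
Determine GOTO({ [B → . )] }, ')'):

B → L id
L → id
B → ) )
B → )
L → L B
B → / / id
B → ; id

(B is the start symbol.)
{ [B → ) .] }

GOTO(I, ')') = CLOSURE({ [A → αX.β] : [A → α.Xβ] ∈ I, X = ')' })

Items with dot before ')', with the dot advanced:
  [B → . )] → [B → ) .]
Closure adds nothing (no advanced item has the dot before a non-terminal).

GOTO = { [B → ) .] }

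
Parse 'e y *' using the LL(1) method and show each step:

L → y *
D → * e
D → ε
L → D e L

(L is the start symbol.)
LL(1) parsing maintains a stack (initially the start symbol over $) and the input. At each step: if the stack top is a terminal, match it against the current input token; if it is a non-terminal N, replace it with the RHS of M[N, lookahead] (the unique production whose predict set contains the lookahead).

Stack is shown with the top on the left.

Stack    Input    Action
------------------------
L $      e y * $  output L → D e L
D e L $  e y * $  output D → ε
e L $    e y * $  match 'e'
L $      y * $    output L → y *
y * $    y * $    match 'y'
* $      * $      match '*'
$        $        accept

The string is accepted.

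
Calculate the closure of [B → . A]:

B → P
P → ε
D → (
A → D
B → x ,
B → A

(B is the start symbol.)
{ [A → . D], [B → . A], [D → . (] }

To compute CLOSURE, for each item [A → α.Bβ] where B is a non-terminal, add [B → .γ] for all productions B → γ; repeat for the newly added items until nothing changes.

Start with: [B → . A]
  [B → . A] has the dot before A: add [A → . D]
  [A → . D] has the dot before D: add [D → . (]
No further items can be added.

CLOSURE = { [A → . D], [B → . A], [D → . (] }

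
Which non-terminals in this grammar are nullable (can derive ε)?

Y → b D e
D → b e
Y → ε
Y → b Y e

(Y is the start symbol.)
ε-productions: Y → ε
So Y is immediately nullable.
No further non-terminal can be added: every production for the remaining non-terminals contains a terminal or a non-nullable non-terminal.
Nullable = { 'Y' }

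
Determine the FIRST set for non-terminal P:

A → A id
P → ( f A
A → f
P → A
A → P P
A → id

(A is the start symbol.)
To compute FIRST(P), examine every production with P on the left-hand side, reading each right-hand side left to right until a non-nullable symbol is reached.

FIRST sets of the other non-terminals involved (by the same procedure, iterated to a fixed point):
  FIRST(A) = { '(', 'f', 'id' }

From P → ( f A:
  - '(' is a terminal: add '(' and stop
From P → A:
  - A is a non-terminal: add FIRST(A) \ {ε} = { '(', 'f', 'id' }
    A is not nullable, so stop

Collecting: FIRST(P) = { '(', 'f', 'id' }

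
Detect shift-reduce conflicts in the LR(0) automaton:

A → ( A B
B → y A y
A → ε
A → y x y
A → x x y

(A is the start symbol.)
Augment with A' → A and build the canonical LR(0) collection (I0 = CLOSURE({[A' → . A]}), then GOTO on every symbol after a dot until no new states appear). It has 14 states:
  I0: { [A → . ( A B], [A → . x x y], [A → . y x y], [A → .], [A' → . A] }  — shift, reduce
  I1: { [A → ( . A B], [A → . ( A B], [A → . x x y], [A → . y x y], [A → .] }  — shift, reduce
  I2: { [A' → A .] }  — accept
  I3: { [A → x . x y] }  — shift
  I4: { [A → y . x y] }  — shift
  I5: { [A → y x . y] }  — shift
  I6: { [A → y x y .] }  — reduce
  I7: { [A → x x . y] }  — shift
  I8: { [A → x x y .] }  — reduce
  I9: { [A → ( A . B], [B → . y A y] }  — shift
  I10: { [A → ( A B .] }  — reduce
  I11: { [A → . ( A B], [A → . x x y], [A → . y x y], [A → .], [B → y . A y] }  — shift, reduce
  I12: { [B → y A . y] }  — shift
  I13: { [B → y A y .] }  — reduce

I0 contains reduce item [A → .] and shift items [A → . ( A B], [A → . x x y], [A → . y x y] — shift-reduce conflict.
I1 contains reduce item [A → .] and shift items [A → . ( A B], [A → . x x y], [A → . y x y] — shift-reduce conflict.
I11 contains reduce item [A → .] and shift items [A → . ( A B], [A → . x x y], [A → . y x y] — shift-reduce conflict.

Answer: Yes — I0: [A → .] vs [A → . ( A B]; I1: [A → .] vs [A → . ( A B]; I11: [A → .] vs [A → . ( A B]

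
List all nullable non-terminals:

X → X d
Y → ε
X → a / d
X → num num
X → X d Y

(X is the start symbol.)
A non-terminal is nullable if it can derive ε (the empty string): either it has an ε-production, or it has a production whose right-hand side consists entirely of nullable non-terminals.

ε-productions: Y → ε
So Y is immediately nullable.
No further non-terminal can be added: every production for the remaining non-terminals contains a terminal or a non-nullable non-terminal.
Nullable = { 'Y' }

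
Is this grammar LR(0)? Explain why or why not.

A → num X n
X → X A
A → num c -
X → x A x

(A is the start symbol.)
Yes, the grammar is LR(0)

Augment with A' → A and build the canonical LR(0) collection (I0 = CLOSURE({[A' → . A]}), then GOTO on every symbol after a dot until no new states appear). It has 11 states:
  I0: { [A → . num X n], [A → . num c -], [A' → . A] }  — shift
  I1: { [A' → A .] }  — accept
  I2: { [A → num . X n], [A → num . c -], [X → . X A], [X → . x A x] }  — shift
  I3: { [A → . num X n], [A → . num c -], [A → num X . n], [X → X . A] }  — shift
  I4: { [A → num c . -] }  — shift
  I5: { [A → . num X n], [A → . num c -], [X → x . A x] }  — shift
  I6: { [X → x A . x] }  — shift
  I7: { [X → x A x .] }  — reduce
  I8: { [A → num c - .] }  — reduce
  I9: { [X → X A .] }  — reduce
  I10: { [A → num X n .] }  — reduce

Every state is either a pure shift/goto state or contains exactly one complete item and nothing to shift — no conflicts. The grammar is LR(0).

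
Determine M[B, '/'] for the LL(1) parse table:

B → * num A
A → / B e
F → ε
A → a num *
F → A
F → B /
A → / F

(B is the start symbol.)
Empty (error entry)

To find M[B, '/'], we find productions for B where '/' is in the predict set (PREDICT(N → α) = (FIRST(α) \ {ε}) ∪ (FOLLOW(N) if α ⇒* ε)).

B → * num A: PREDICT = { '*' }

M[B, '/'] is empty (no production applies)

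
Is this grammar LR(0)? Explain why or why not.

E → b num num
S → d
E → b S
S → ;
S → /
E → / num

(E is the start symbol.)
Augment with E' → E and build the canonical LR(0) collection (I0 = CLOSURE({[E' → . E]}), then GOTO on every symbol after a dot until no new states appear). It has 11 states:
  I0: { [E → . / num], [E → . b S], [E → . b num num], [E' → . E] }  — shift
  I1: { [E → / . num] }  — shift
  I2: { [E' → E .] }  — accept
  I3: { [E → b . S], [E → b . num num], [S → . /], [S → . ;], [S → . d] }  — shift
  I4: { [S → / .] }  — reduce
  I5: { [S → ; .] }  — reduce
  I6: { [E → b S .] }  — reduce
  I7: { [S → d .] }  — reduce
  I8: { [E → b num . num] }  — shift
  I9: { [E → b num num .] }  — reduce
  I10: { [E → / num .] }  — reduce

Every state is either a pure shift/goto state or contains exactly one complete item and nothing to shift — no conflicts. The grammar is LR(0).

Answer: Yes, the grammar is LR(0)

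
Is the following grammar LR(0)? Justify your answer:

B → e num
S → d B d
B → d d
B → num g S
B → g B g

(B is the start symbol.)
Yes, the grammar is LR(0)

A grammar is LR(0) if no state in the canonical LR(0) collection has:
  - both a shift item (dot before a terminal) and a complete item (shift-reduce conflict), or
  - two or more complete items (reduce-reduce conflict; the accept item [B' → B .] counts as a complete item here).

Augment with B' → B and build the canonical LR(0) collection (I0 = CLOSURE({[B' → . B]}), then GOTO on every symbol after a dot until no new states appear). It has 15 states:
  I0: { [B → . d d], [B → . e num], [B → . g B g], [B → . num g S], [B' → . B] }  — shift
  I1: { [B' → B .] }  — accept
  I2: { [B → d . d] }  — shift
  I3: { [B → e . num] }  — shift
  I4: { [B → . d d], [B → . e num], [B → . g B g], [B → . num g S], [B → g . B g] }  — shift
  I5: { [B → num . g S] }  — shift
  I6: { [B → num g . S], [S → . d B d] }  — shift
  I7: { [B → num g S .] }  — reduce
  I8: { [B → . d d], [B → . e num], [B → . g B g], [B → . num g S], [S → d . B d] }  — shift
  I9: { [S → d B . d] }  — shift
  I10: { [S → d B d .] }  — reduce
  I11: { [B → g B . g] }  — shift
  I12: { [B → g B g .] }  — reduce
  I13: { [B → e num .] }  — reduce
  I14: { [B → d d .] }  — reduce

Every state is either a pure shift/goto state or contains exactly one complete item and nothing to shift — no conflicts. The grammar is LR(0).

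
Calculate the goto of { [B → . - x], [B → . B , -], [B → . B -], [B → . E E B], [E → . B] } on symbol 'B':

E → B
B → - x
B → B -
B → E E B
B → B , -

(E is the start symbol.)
{ [B → B . , -], [B → B . -], [E → B .] }

GOTO(I, 'B') = CLOSURE({ [A → αX.β] : [A → α.Xβ] ∈ I, X = 'B' })

Items with dot before 'B', with the dot advanced:
  [B → . B , -] → [B → B . , -]
  [B → . B -] → [B → B . -]
  [E → . B] → [E → B .]
Closure adds nothing (no advanced item has the dot before a non-terminal).

GOTO = { [B → B . , -], [B → B . -], [E → B .] }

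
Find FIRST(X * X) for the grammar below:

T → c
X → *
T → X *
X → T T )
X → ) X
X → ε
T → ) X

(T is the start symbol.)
FIRST sets of the non-terminals involved (from the grammar, by fixed-point iteration):
  FIRST(X) = { ')', '*', 'c', ε }

To compute FIRST(X * X), process the symbols left to right:
Symbol X is a non-terminal. Add FIRST(X) \ {ε} = { ')', '*', 'c' }
X is nullable (ε ∈ FIRST(X)), continue to the next symbol.
Symbol * is a terminal. Add '*' and stop.
FIRST(X * X) = { ')', '*', 'c' }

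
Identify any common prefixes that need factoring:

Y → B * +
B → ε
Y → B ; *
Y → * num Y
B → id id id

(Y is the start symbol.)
Left-factoring is needed when two productions for the same non-terminal
share a common prefix on the right-hand side.

Productions for Y:
  Y → B * +
  Y → B ; *
  Y → * num Y
Productions for B:
  B → ε
  B → id id id

Found common prefix 'B' in productions for Y

Answer: Yes, Y has productions with common prefix 'B'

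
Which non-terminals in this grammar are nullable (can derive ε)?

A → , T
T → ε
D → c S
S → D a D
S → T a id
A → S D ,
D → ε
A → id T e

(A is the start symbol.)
{ 'D', 'T' }

A non-terminal is nullable if it can derive ε (the empty string): either it has an ε-production, or it has a production whose right-hand side consists entirely of nullable non-terminals.

ε-productions: T → ε, D → ε
So T, D are immediately nullable.
No further non-terminal can be added: every production for the remaining non-terminals contains a terminal or a non-nullable non-terminal.
Nullable = { 'D', 'T' }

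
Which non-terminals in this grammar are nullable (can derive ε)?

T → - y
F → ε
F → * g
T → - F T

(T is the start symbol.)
A non-terminal is nullable if it can derive ε (the empty string): either it has an ε-production, or it has a production whose right-hand side consists entirely of nullable non-terminals.

ε-productions: F → ε
So F is immediately nullable.
No further non-terminal can be added: every production for the remaining non-terminals contains a terminal or a non-nullable non-terminal.
Nullable = { 'F' }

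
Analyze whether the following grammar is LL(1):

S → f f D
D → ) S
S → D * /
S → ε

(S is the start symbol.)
Yes, the grammar is LL(1).

A grammar is LL(1) if for each non-terminal N with multiple productions, the predict sets of those productions are pairwise disjoint, where PREDICT(N → α) = (FIRST(α) \ {ε}) ∪ (FOLLOW(N) if α ⇒* ε).

Relevant sets:
  FIRST(D) = { ')' }
  FOLLOW(S) = { $, '*' }

For S:
  PREDICT(S → f f D) = { 'f' }
  PREDICT(S → D '*' '/') = { ')' }
  PREDICT(S → ε) = { $, '*' }
D has a single production, so nothing to check there.

All predict sets are disjoint. The grammar IS LL(1).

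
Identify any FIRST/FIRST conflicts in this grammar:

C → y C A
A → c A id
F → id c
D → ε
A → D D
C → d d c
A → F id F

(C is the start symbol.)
A FIRST/FIRST conflict occurs when two productions N → α and N → β for the same non-terminal have FIRST(α) ∩ FIRST(β) ≠ ∅ (with ε ∈ FIRST of a nullable right-hand side, so two nullable alternatives also conflict).

FIRST sets of the non-terminals at (or reachable through a nullable prefix from) the front of some alternative:
  FIRST(D) = { ε }
  FIRST(F) = { 'id' }

Productions for C:
  C → y C A: FIRST = { 'y' }
  C → d d c: FIRST = { 'd' }
Productions for A:
  A → c A id: FIRST = { 'c' }
  A → D D: FIRST = { ε }
  A → F id F: FIRST = { 'id' }
F, D have only one production, so no FIRST/FIRST conflict is possible there.

All alternatives of each non-terminal have pairwise disjoint FIRST sets.

Answer: No FIRST/FIRST conflicts.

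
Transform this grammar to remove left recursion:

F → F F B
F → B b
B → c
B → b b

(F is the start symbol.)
F → B b F'
F' → F B F'
F' → ε
B → c
B → b b

F is directly left-recursive. The standard transformation for
  A → A α₁ | ... | A α_m | β₁ | ... | β_n
is
  A  → β₁ A' | ... | β_n A'
  A' → α₁ A' | ... | α_m A' | ε

F → B b becomes F → B b F'
F → F F B becomes F' → F B F'
Add F' → ε

Productions for other non-terminals are unchanged:
  B → c
  B → b b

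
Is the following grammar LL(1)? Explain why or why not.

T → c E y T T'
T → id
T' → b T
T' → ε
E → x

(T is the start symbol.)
Relevant sets:
  FOLLOW(T') = { $, 'b' }

For T:
  PREDICT(T → c E y T T') = { 'c' }
  PREDICT(T → id) = { 'id' }
For T':
  PREDICT(T' → b T) = { 'b' }
  PREDICT(T' → ε) = { $, 'b' }
E has a single production, so nothing to check there.

Conflict found: Predict set conflict for T': { 'b' }
The grammar is NOT LL(1).

Answer: No. Predict set conflict for T': { 'b' }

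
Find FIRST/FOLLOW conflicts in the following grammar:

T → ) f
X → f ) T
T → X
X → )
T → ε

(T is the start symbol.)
A FIRST/FOLLOW conflict occurs when a non-terminal N has a nullable alternative N → β (β ⇒* ε) and another alternative N → α with FIRST(α) ∩ FOLLOW(N) ≠ ∅: on such a lookahead the parser cannot decide between expanding α and letting N vanish via β.

Nullable non-terminals: T.
FIRST sets used below: FIRST(X) = { ')', 'f' }

T: nullable alternative(s) T → ε; FOLLOW(T) = { $ }
  T → ) f: FIRST \ {ε} = { ')' } — disjoint from FOLLOW(T)
  T → X: FIRST \ {ε} = { ')', 'f' } — disjoint from FOLLOW(T)
  T → ε: FIRST \ {ε} = { } — this is the only nullable alternative, skip

X has no nullable alternative, so no FIRST/FOLLOW check is needed there.

No FIRST/FOLLOW conflicts found.

Answer: No FIRST/FOLLOW conflicts.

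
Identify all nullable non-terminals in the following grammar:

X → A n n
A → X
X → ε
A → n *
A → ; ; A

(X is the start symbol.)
{ 'A', 'X' }

A non-terminal is nullable if it can derive ε (the empty string): either it has an ε-production, or it has a production whose right-hand side consists entirely of nullable non-terminals.

ε-productions: X → ε
So X is immediately nullable.
A → X: every symbol on the right is nullable, so A is nullable too.
Every non-terminal is now nullable.
Nullable = { 'A', 'X' }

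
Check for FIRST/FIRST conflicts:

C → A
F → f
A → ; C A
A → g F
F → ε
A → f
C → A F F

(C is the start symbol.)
A FIRST/FIRST conflict occurs when two productions N → α and N → β for the same non-terminal have FIRST(α) ∩ FIRST(β) ≠ ∅ (with ε ∈ FIRST of a nullable right-hand side, so two nullable alternatives also conflict).

FIRST sets of the non-terminals at (or reachable through a nullable prefix from) the front of some alternative:
  FIRST(A) = { ';', 'f', 'g' }

Productions for C:
  C → A: FIRST = { ';', 'f', 'g' }
  C → A F F: FIRST = { ';', 'f', 'g' }
Productions for F:
  F → f: FIRST = { 'f' }
  F → ε: FIRST = { ε }
Productions for A:
  A → ; C A: FIRST = { ';' }
  A → g F: FIRST = { 'g' }
  A → f: FIRST = { 'f' }

Conflict for C: C → A and C → A F F
  Overlap: { ';', 'f', 'g' }

Answer: Yes. C → A / C → A F F on { ';', 'f', 'g' }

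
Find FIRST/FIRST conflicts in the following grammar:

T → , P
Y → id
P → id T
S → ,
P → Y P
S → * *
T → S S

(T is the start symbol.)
FIRST sets of the non-terminals at (or reachable through a nullable prefix from) the front of some alternative:
  FIRST(S) = { '*', ',' }
  FIRST(Y) = { 'id' }

Productions for T:
  T → , P: FIRST = { ',' }
  T → S S: FIRST = { '*', ',' }
Productions for P:
  P → id T: FIRST = { 'id' }
  P → Y P: FIRST = { 'id' }
Productions for S:
  S → ,: FIRST = { ',' }
  S → * *: FIRST = { '*' }
Y has only one production, so no FIRST/FIRST conflict is possible there.

Conflict for T: T → , P and T → S S
  Overlap: { ',' }
Conflict for P: P → id T and P → Y P
  Overlap: { 'id' }

Answer: Yes. T → ',' P / T → S S on { ',' }; P → id T / P → Y P on { 'id' }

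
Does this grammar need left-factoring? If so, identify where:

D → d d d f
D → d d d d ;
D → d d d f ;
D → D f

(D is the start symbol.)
Left-factoring is needed when two productions for the same non-terminal
share a common prefix on the right-hand side.

Productions for D:
  D → d d d f
  D → d d d d ;
  D → d d d f ;
  D → D f

Found common prefix 'd d d' in productions for D

Answer: Yes, D has productions with common prefix 'd d d'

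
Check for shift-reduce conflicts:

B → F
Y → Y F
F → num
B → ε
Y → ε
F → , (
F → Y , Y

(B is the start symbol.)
Augment with B' → B and build the canonical LR(0) collection (I0 = CLOSURE({[B' → . B]}), then GOTO on every symbol after a dot until no new states appear). It has 10 states:
  I0: { [B → . F], [B → .], [B' → . B], [F → . , (], [F → . Y , Y], [F → . num], [Y → . Y F], [Y → .] }  — shift, 2 reduces
  I1: { [F → , . (] }  — shift
  I2: { [B' → B .] }  — accept
  I3: { [B → F .] }  — reduce
  I4: { [F → . , (], [F → . Y , Y], [F → . num], [F → Y . , Y], [Y → . Y F], [Y → .], [Y → Y . F] }  — shift, reduce
  I5: { [F → num .] }  — reduce
  I6: { [F → , . (], [F → Y , . Y], [Y → . Y F], [Y → .] }  — shift, reduce
  I7: { [Y → Y F .] }  — reduce
  I8: { [F → , ( .] }  — reduce
  I9: { [F → . , (], [F → . Y , Y], [F → . num], [F → Y , Y .], [Y → . Y F], [Y → .], [Y → Y . F] }  — shift, 2 reduces

I0 contains reduce items [B → .], [Y → .] and shift items [F → . , (], [F → . num] — shift-reduce conflict.
I4 contains reduce item [Y → .] and shift items [F → . , (], [F → Y . , Y], [F → . num] — shift-reduce conflict.
I6 contains reduce item [Y → .] and shift item [F → , . (] — shift-reduce conflict.
I9 contains reduce items [F → Y , Y .], [Y → .] and shift items [F → . , (], [F → . num] — shift-reduce conflict.

Answer: Yes — I0: [B → .] vs [F → . , (]; I4: [Y → .] vs [F → . , (]; I6: [Y → .] vs [F → , . (]; I9: [F → Y , Y .] vs [F → . , (]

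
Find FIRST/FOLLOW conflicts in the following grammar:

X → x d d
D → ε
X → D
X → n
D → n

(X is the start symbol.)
A FIRST/FOLLOW conflict occurs when a non-terminal N has a nullable alternative N → β (β ⇒* ε) and another alternative N → α with FIRST(α) ∩ FOLLOW(N) ≠ ∅: on such a lookahead the parser cannot decide between expanding α and letting N vanish via β.

Nullable non-terminals: D, X.
FIRST sets used below: FIRST(D) = { 'n', ε }

D: nullable alternative(s) D → ε; FOLLOW(D) = { $ }
  D → ε: FIRST \ {ε} = { } — this is the only nullable alternative, skip
  D → n: FIRST \ {ε} = { 'n' } — disjoint from FOLLOW(D)

X: nullable alternative(s) X → D; FOLLOW(X) = { $ }
  X → x d d: FIRST \ {ε} = { 'x' } — disjoint from FOLLOW(X)
  X → D: FIRST \ {ε} = { 'n' } — this is the only nullable alternative, skip
  X → n: FIRST \ {ε} = { 'n' } — disjoint from FOLLOW(X)

No FIRST/FOLLOW conflicts found.

Answer: No FIRST/FOLLOW conflicts.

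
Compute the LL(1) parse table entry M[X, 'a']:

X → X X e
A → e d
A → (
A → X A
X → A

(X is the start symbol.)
Empty (error entry)

To find M[X, 'a'], we find productions for X where 'a' is in the predict set (PREDICT(N → α) = (FIRST(α) \ {ε}) ∪ (FOLLOW(N) if α ⇒* ε)).

Relevant sets:
  FIRST(X) = { '(', 'e' }
  FIRST(A) = { '(', 'e' }

X → X X e: PREDICT = { '(', 'e' }
X → A: PREDICT = { '(', 'e' }

M[X, 'a'] is empty (no production applies)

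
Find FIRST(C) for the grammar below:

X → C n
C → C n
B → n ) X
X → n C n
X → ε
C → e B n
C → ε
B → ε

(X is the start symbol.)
From C → C n:
  - C is the symbol being defined: contributes nothing new
    C is nullable, so continue to the next symbol
  - n is a terminal: add 'n' and stop
From C → e B n:
  - e is a terminal: add 'e' and stop
From C → ε:
  - ε-production, so ε ∈ FIRST(C)

Collecting: FIRST(C) = { 'e', 'n', ε }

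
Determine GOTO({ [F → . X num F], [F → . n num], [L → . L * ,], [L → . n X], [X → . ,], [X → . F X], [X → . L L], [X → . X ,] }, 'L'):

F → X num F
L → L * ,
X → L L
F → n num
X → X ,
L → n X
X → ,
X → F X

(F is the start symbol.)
GOTO(I, 'L') = CLOSURE({ [A → αX.β] : [A → α.Xβ] ∈ I, X = 'L' })

Items with dot before 'L', with the dot advanced:
  [L → . L * ,] → [L → L . * ,]
  [X → . L L] → [X → L . L]
Closure of the advanced items:
  [X → L . L] has the dot before L: add [L → . L * ,], [L → . n X]

GOTO = { [L → . L * ,], [L → . n X], [L → L . * ,], [X → L . L] }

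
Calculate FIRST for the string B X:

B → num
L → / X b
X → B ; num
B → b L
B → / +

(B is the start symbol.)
{ '/', 'b', 'num' }

FIRST sets of the non-terminals involved (from the grammar, by fixed-point iteration):
  FIRST(B) = { '/', 'b', 'num' }

To compute FIRST(B X), process the symbols left to right:
Symbol B is a non-terminal. Add FIRST(B) \ {ε} = { '/', 'b', 'num' }
B is not nullable (ε ∉ FIRST(B)), so stop here.
FIRST(B X) = { '/', 'b', 'num' }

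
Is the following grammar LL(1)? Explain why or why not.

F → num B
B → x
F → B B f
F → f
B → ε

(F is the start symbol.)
No. Predict set conflict for F: { 'f' }

Relevant sets:
  FIRST(B) = { 'x', ε }
  FOLLOW(B) = { $, 'f', 'x' }

For F:
  PREDICT(F → num B) = { 'num' }
  PREDICT(F → B B f) = { 'f', 'x' }
  PREDICT(F → f) = { 'f' }
For B:
  PREDICT(B → x) = { 'x' }
  PREDICT(B → ε) = { $, 'f', 'x' }

Conflict found: Predict set conflict for F: { 'f' }
The grammar is NOT LL(1).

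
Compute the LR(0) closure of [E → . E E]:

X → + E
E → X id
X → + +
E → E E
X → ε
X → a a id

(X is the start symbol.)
{ [E → . E E], [E → . X id], [X → . + +], [X → . + E], [X → . a a id], [X → .] }

To compute CLOSURE, for each item [A → α.Bβ] where B is a non-terminal, add [B → .γ] for all productions B → γ; repeat for the newly added items until nothing changes.

Start with: [E → . E E]
  [E → . E E] has the dot before E: add [E → . X id]
  [E → . X id] has the dot before X: add [X → . + E], [X → . + +], [X → .], [X → . a a id]
No further items can be added.

CLOSURE = { [E → . E E], [E → . X id], [X → . + +], [X → . + E], [X → . a a id], [X → .] }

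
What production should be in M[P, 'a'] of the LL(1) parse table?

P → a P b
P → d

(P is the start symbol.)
To find M[P, 'a'], we find productions for P where 'a' is in the predict set (PREDICT(N → α) = (FIRST(α) \ {ε}) ∪ (FOLLOW(N) if α ⇒* ε)).

P → a P b: PREDICT = { 'a' }
  'a' is in predict set, so this production goes in M[P, 'a']
P → d: PREDICT = { 'd' }

M[P, 'a'] = P → a P b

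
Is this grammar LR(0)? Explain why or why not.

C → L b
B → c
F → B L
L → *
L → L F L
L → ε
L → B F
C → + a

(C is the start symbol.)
Augment with C' → C and build the canonical LR(0) collection (I0 = CLOSURE({[C' → . C]}), then GOTO on every symbol after a dot until no new states appear). It has 14 states:
  I0: { [B → . c], [C → . + a], [C → . L b], [C' → . C], [L → . *], [L → . B F], [L → . L F L], [L → .] }  — shift, reduce
  I1: { [L → * .] }  — reduce
  I2: { [C → + . a] }  — shift
  I3: { [B → . c], [F → . B L], [L → B . F] }  — shift
  I4: { [C' → C .] }  — accept
  I5: { [B → . c], [C → L . b], [F → . B L], [L → L . F L] }  — shift
  I6: { [B → c .] }  — reduce
  I7: { [B → . c], [F → B . L], [L → . *], [L → . B F], [L → . L F L], [L → .] }  — shift, reduce
  I8: { [B → . c], [L → . *], [L → . B F], [L → . L F L], [L → .], [L → L F . L] }  — shift, reduce
  I9: { [C → L b .] }  — reduce
  I10: { [B → . c], [F → . B L], [L → L . F L], [L → L F L .] }  — shift, reduce
  I11: { [B → . c], [F → . B L], [F → B L .], [L → L . F L] }  — shift, reduce
  I12: { [L → B F .] }  — reduce
  I13: { [C → + a .] }  — reduce

Conflict in state I0:
  Shift-reduce conflict between [L → .] and [B → . c]
So the grammar is NOT LR(0).

Answer: No. Shift-reduce conflict between [L → .] and [B → . c]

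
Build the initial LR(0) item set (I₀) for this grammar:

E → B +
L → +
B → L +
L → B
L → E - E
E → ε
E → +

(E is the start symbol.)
{ [B → . L +], [E → . +], [E → . B +], [E → .], [E' → . E], [L → . +], [L → . B], [L → . E - E] }

First, augment the grammar with E' → E
I₀ = CLOSURE({ [E' → . E] }):
  [E' → . E] has the dot before E: add [E → . B +], [E → .], [E → . +]
  [E → . B +] has the dot before B: add [B → . L +]
  [B → . L +] has the dot before L: add [L → . +], [L → . B], [L → . E - E]
No further items can be added.

I₀ = { [B → . L +], [E → . +], [E → . B +], [E → .], [E' → . E], [L → . +], [L → . B], [L → . E - E] }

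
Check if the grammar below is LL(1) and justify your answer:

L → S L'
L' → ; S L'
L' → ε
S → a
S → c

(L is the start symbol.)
Yes, the grammar is LL(1).

A grammar is LL(1) if for each non-terminal N with multiple productions, the predict sets of those productions are pairwise disjoint, where PREDICT(N → α) = (FIRST(α) \ {ε}) ∪ (FOLLOW(N) if α ⇒* ε).

Relevant sets:
  FOLLOW(L') = { $ }

For L':
  PREDICT(L' → ';' S L') = { ';' }
  PREDICT(L' → ε) = { $ }
For S:
  PREDICT(S → a) = { 'a' }
  PREDICT(S → c) = { 'c' }
L has a single production, so nothing to check there.

All predict sets are disjoint. The grammar IS LL(1).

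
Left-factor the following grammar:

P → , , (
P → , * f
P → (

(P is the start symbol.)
Left-factoring transforms A → αβ₁ | αβ₂ into A → αA' and A' → β₁ | β₂
(α is the longest common prefix among the alternatives). Repeat until
no nonterminal has two alternatives with a common prefix.

Round 1: P has alternatives sharing prefix ','. Introduce P': P → , P'
  Add: P' → , (
  Add: P' → * f

No remaining common prefixes — done.

Resulting grammar:
P → , P'
P' → , (
P' → * f
P → (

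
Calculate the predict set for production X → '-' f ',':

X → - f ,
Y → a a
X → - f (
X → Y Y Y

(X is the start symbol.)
PREDICT(X → '-' f ',') = (FIRST(RHS) \ {ε}) ∪ (FOLLOW(X) if ε ∈ FIRST(RHS), i.e. RHS ⇒* ε)
FIRST('-' f ',') = { '-' }
ε ∉ FIRST('-' f ','), so FOLLOW(X) is not added.
PREDICT(X → '-' f ',') = { '-' }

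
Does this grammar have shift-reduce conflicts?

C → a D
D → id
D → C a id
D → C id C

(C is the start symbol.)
Augment with C' → C and build the canonical LR(0) collection (I0 = CLOSURE({[C' → . C]}), then GOTO on every symbol after a dot until no new states appear). It has 10 states:
  I0: { [C → . a D], [C' → . C] }  — shift
  I1: { [C' → C .] }  — accept
  I2: { [C → . a D], [C → a . D], [D → . C a id], [D → . C id C], [D → . id] }  — shift
  I3: { [D → C . a id], [D → C . id C] }  — shift
  I4: { [C → a D .] }  — reduce
  I5: { [D → id .] }  — reduce
  I6: { [D → C a . id] }  — shift
  I7: { [C → . a D], [D → C id . C] }  — shift
  I8: { [D → C id C .] }  — reduce
  I9: { [D → C a id .] }  — reduce

No state contains both a complete item and a shift item.

Answer: No shift-reduce conflicts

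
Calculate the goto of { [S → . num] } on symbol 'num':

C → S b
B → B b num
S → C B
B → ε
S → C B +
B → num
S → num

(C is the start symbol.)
{ [S → num .] }

GOTO(I, 'num') = CLOSURE({ [A → αX.β] : [A → α.Xβ] ∈ I, X = 'num' })

Items with dot before 'num', with the dot advanced:
  [S → . num] → [S → num .]
Closure adds nothing (no advanced item has the dot before a non-terminal).

GOTO = { [S → num .] }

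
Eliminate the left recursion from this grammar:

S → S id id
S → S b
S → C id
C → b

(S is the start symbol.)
S is directly left-recursive. The standard transformation for
  A → A α₁ | ... | A α_m | β₁ | ... | β_n
is
  A  → β₁ A' | ... | β_n A'
  A' → α₁ A' | ... | α_m A' | ε

S → C id becomes S → C id S'
S → S id id becomes S' → id id S'
S → S b becomes S' → b S'
Add S' → ε

Productions for other non-terminals are unchanged:
  C → b

Resulting grammar:
S → C id S'
S' → id id S'
S' → b S'
S' → ε
C → b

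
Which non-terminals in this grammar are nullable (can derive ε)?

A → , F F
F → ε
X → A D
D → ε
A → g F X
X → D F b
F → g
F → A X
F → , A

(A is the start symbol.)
A non-terminal is nullable if it can derive ε (the empty string): either it has an ε-production, or it has a production whose right-hand side consists entirely of nullable non-terminals.

ε-productions: F → ε, D → ε
So F, D are immediately nullable.
No further non-terminal can be added: every production for the remaining non-terminals contains a terminal or a non-nullable non-terminal.
Nullable = { 'D', 'F' }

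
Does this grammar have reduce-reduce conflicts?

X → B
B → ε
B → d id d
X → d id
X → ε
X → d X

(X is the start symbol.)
Yes — I0: [B → .] vs [X → .]; I3: [B → .] vs [X → .]

Augment with X' → X and build the canonical LR(0) collection (I0 = CLOSURE({[X' → . X]}), then GOTO on every symbol after a dot until no new states appear). It has 7 states:
  I0: { [B → . d id d], [B → .], [X → . B], [X → . d X], [X → . d id], [X → .], [X' → . X] }  — shift, 2 reduces
  I1: { [X → B .] }  — reduce
  I2: { [X' → X .] }  — accept
  I3: { [B → . d id d], [B → .], [B → d . id d], [X → . B], [X → . d X], [X → . d id], [X → .], [X → d . X], [X → d . id] }  — shift, 2 reduces
  I4: { [X → d X .] }  — reduce
  I5: { [B → d id . d], [X → d id .] }  — shift, reduce
  I6: { [B → d id d .] }  — reduce

I0 contains complete items [B → .], [X → .] — reduce-reduce conflict.
I3 contains complete items [B → .], [X → .] — reduce-reduce conflict.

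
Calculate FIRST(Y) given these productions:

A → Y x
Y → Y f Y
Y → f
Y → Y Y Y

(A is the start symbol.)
{ 'f' }

To compute FIRST(Y), examine every production with Y on the left-hand side, reading each right-hand side left to right until a non-nullable symbol is reached.

From Y → Y f Y:
  - Y is the symbol being defined: contributes nothing new
    Y is not nullable, so stop
From Y → f:
  - f is a terminal: add 'f' and stop
From Y → Y Y Y:
  - Y is the symbol being defined: contributes nothing new
    Y is not nullable, so stop

Collecting: FIRST(Y) = { 'f' }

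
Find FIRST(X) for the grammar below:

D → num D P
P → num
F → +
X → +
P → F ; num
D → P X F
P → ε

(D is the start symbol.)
{ '+' }

To compute FIRST(X), examine every production with X on the left-hand side, reading each right-hand side left to right until a non-nullable symbol is reached.

From X → +:
  - '+' is a terminal: add '+' and stop

Collecting: FIRST(X) = { '+' }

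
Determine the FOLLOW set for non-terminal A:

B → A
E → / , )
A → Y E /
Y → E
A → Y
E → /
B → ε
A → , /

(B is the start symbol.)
{ $ }

In B → A: A is at the end, add FOLLOW(B)

The FOLLOW sets referred to above (computed the same way, to a fixed point):
  FOLLOW(B) = { $ }

Taking the union: FOLLOW(A) = { $ }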